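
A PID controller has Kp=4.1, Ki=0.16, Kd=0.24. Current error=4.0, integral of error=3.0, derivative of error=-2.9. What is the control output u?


u = Kp*e + Ki*int(e) + Kd*de/dt
= 4.1*4.0 + 0.16*3.0 + 0.24*(-2.9)
= 16.4 + 0.48 + -0.696
= 16.184


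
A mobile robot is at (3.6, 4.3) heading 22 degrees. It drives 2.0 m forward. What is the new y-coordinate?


y_new = y0 + d*sin(theta)
= 4.3 + 2.0*sin(22)
= 4.3 + 0.7492
= 5.0492


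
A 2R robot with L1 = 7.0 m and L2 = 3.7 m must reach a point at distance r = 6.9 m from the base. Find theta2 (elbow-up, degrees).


cos(theta2) = (r^2 - L1^2 - L2^2) / (2*L1*L2)
cos(theta2) = (47.61 - 49.0 - 13.69) / 51.8
cos(theta2) = -0.29112
theta2 = 106.925 degrees


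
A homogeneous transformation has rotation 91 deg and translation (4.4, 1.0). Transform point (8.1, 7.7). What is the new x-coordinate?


x' = cos(theta)*px - sin(theta)*py + tx
= -0.0175*8.1 - 0.9998*7.7 + 4.4
= -3.4402


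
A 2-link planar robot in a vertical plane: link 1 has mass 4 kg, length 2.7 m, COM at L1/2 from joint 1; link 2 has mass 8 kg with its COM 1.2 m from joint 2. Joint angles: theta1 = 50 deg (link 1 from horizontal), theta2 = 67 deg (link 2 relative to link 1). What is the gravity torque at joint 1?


Horizontal distance from joint 1 to link-1 COM:
  x_c1 = (L1/2)*cos(t1) = 1.35 * 0.6428 = 0.8678 m
Horizontal distance from joint 1 to link-2 COM:
  x_c2 = L1*cos(t1) + Lc2*cos(t1+t2)
       = 2.7*0.6428 + 1.2*-0.454 = 1.1907 m
tau1 = m1*g*x_c1 + m2*g*x_c2
     = 4*9.81*0.8678 + 8*9.81*1.1907
     = 34.051 + 93.4491
     = 127.5001 Nm


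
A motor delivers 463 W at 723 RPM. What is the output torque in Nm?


omega = 723 * 2*pi/60 = 75.7124 rad/s
tau = P / omega = 463 / 75.7124
= 6.1152 Nm


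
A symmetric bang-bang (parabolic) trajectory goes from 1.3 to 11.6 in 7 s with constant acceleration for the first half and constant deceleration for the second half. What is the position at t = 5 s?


Symmetric rest-to-rest: each phase covers (pf-p0)/2 in time T/2. 0.5*a*(T/2)^2 = (pf-p0)/2 => a = 4*(pf-p0)/T^2
a = 4*(11.6-1.3)/7^2 = 0.8408
t = 5 is in the deceleration phase (t > T/2).
p = pf - 0.5*a*(T-t)^2 = 11.6 - 0.5*0.8408*2^2
= 9.9184


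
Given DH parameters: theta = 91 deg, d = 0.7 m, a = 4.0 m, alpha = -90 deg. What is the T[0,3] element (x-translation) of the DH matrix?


T[0,3] = a * cos(theta)
= 4.0 * cos(91 deg)
= 4.0 * -0.0175
= -0.0698


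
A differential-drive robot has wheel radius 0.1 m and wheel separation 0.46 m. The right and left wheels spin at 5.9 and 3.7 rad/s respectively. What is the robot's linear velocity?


vR = r*wR = 0.1*5.9 = 0.59 m/s
vL = r*wL = 0.1*3.7 = 0.37 m/s
v = (vR+vL)/2 = 0.48 m/s
omega = (vR-vL)/L = 0.4783 rad/s
linear velocity = 0.48 m/s


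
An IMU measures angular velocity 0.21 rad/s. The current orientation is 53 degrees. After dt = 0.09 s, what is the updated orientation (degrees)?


delta_theta = w * dt = 0.21 * 0.09 = 0.0189 rad
= 1.0829 deg
theta_new = 53 + 1.0829 = 54.0829 deg


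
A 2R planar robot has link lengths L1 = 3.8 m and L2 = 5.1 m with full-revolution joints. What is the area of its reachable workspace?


r_max = L1 + L2 = 8.9 m
r_min = |L1 - L2| = 1.3 m
Area = pi*(r_max^2 - r_min^2)
= pi*(79.21 - 1.69)
= pi * 77.52
= 243.5363 m^2


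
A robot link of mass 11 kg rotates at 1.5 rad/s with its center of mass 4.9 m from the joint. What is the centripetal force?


F = m * omega^2 * r
= 11 * 1.5^2 * 4.9
= 11 * 2.25 * 4.9
= 121.275 N


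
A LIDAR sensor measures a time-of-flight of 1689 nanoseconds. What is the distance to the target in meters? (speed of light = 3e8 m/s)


tof = 1689 ns = 1.689e-06 s
dist = c * tof / 2
= 3e8 * 1.689e-06 / 2
= 253.35 m


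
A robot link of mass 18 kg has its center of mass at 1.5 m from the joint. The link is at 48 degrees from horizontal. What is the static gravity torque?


tau = m*g*L*cos(angle)
= 18 * 9.81 * 1.5 * cos(48 deg)
= 18 * 9.81 * 1.5 * 0.6691
= 177.2326 Nm


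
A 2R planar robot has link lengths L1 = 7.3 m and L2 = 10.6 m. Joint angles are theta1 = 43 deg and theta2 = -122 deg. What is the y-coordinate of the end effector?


Convert angles to radians: theta1 = 0.7505, theta2 = -2.1293
y = L1*sin(theta1) + L2*sin(theta1+theta2)
y = 4.9786 + -10.4052
y = -5.4267


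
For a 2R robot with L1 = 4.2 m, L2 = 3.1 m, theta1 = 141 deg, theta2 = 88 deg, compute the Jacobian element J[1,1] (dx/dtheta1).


J[1,1] = -L1*sin(t1) - L2*sin(t1+t2)
= -4.2*sin(141) - 3.1*sin(229)
= -0.3035


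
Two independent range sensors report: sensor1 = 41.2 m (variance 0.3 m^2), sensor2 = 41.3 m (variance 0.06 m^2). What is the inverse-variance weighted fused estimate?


w1 = (1/var1) / (1/var1 + 1/var2)
   = 3.3333 / (3.3333 + 16.6667) = 0.1667
w2 = 1 - w1 = 0.8333
fused = w1*s1 + w2*s2 = 6.8667 + 34.4167
= 41.2833 m


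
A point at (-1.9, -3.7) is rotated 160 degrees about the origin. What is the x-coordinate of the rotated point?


x' = x*cos(theta) - y*sin(theta)
cos(160 deg) = -0.9397, sin(160 deg) = 0.342
x' = -1.9 * -0.9397 - -3.7 * 0.342
= 1.7854 - -1.2655
= 3.0509


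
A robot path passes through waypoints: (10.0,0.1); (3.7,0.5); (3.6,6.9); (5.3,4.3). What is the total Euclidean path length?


Segment lengths:
  seg1 = sqrt((-6.3)^2 + (0.4)^2) = 6.3127
  seg2 = sqrt((-0.1)^2 + (6.4)^2) = 6.4008
  seg3 = sqrt((1.7)^2 + (-2.6)^2) = 3.1064
Total = 15.8199


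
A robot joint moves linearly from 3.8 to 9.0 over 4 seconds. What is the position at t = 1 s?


s = t/T = 1/4 = 0.25
p(t) = p0 + (pf-p0)*s
= 3.8 + (9.0 - 3.8) * 0.25
= 5.1


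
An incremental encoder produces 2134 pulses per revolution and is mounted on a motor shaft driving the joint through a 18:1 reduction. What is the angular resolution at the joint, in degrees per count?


counts per rev = 2134
effective counts at joint = 2134 * 18 = 38412
resolution = 360 / 38412
= 0.0094 deg/count


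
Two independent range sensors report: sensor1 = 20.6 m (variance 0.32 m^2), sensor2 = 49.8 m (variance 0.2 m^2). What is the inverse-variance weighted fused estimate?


w1 = (1/var1) / (1/var1 + 1/var2)
   = 3.125 / (3.125 + 5.0) = 0.3846
w2 = 1 - w1 = 0.6154
fused = w1*s1 + w2*s2 = 7.9231 + 30.6462
= 38.5692 m


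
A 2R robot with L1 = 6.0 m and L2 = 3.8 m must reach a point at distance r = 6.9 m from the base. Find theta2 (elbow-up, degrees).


cos(theta2) = (r^2 - L1^2 - L2^2) / (2*L1*L2)
cos(theta2) = (47.61 - 36.0 - 14.44) / 45.6
cos(theta2) = -0.062061
theta2 = 93.5581 degrees


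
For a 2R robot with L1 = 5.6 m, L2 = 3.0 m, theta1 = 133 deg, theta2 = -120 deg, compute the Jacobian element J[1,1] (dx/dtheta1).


J[1,1] = -L1*sin(t1) - L2*sin(t1+t2)
= -5.6*sin(133) - 3.0*sin(13)
= -4.7704


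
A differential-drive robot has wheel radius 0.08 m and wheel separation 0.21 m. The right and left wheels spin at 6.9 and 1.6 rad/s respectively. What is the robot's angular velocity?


vR = r*wR = 0.08*6.9 = 0.552 m/s
vL = r*wL = 0.08*1.6 = 0.128 m/s
v = (vR+vL)/2 = 0.34 m/s
omega = (vR-vL)/L = 2.019 rad/s
angular velocity = 2.019 rad/s


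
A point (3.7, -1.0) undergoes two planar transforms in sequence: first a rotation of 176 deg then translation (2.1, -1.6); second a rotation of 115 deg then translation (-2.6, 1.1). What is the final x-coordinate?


After transform 1:
x1 = cos(176)*3.7 - sin(176)*-1.0 + 2.1 = -1.5212
y1 = sin(176)*3.7 + cos(176)*-1.0 + -1.6 = -0.3443
After transform 2:
x2 = cos(115)*-1.5212 - sin(115)*-0.3443 + -2.6
= -1.645


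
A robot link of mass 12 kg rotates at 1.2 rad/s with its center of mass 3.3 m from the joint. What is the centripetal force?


F = m * omega^2 * r
= 12 * 1.2^2 * 3.3
= 12 * 1.44 * 3.3
= 57.024 N


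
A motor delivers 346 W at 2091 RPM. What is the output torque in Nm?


omega = 2091 * 2*pi/60 = 218.969 rad/s
tau = P / omega = 346 / 218.969
= 1.5801 Nm


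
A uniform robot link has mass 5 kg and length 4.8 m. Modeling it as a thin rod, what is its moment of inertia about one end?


I = (1/3) * m * L^2
= (1/3) * 5 * 4.8^2
= 0.333333 * 5 * 23.04
= 38.4 kg*m^2


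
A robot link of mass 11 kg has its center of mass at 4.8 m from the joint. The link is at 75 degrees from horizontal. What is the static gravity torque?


tau = m*g*L*cos(angle)
= 11 * 9.81 * 4.8 * cos(75 deg)
= 11 * 9.81 * 4.8 * 0.2588
= 134.06 Nm


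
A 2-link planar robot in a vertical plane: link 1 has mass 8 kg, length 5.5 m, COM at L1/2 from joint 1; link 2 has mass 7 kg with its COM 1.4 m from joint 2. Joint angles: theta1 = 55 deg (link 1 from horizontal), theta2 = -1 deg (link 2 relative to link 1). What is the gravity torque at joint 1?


Horizontal distance from joint 1 to link-1 COM:
  x_c1 = (L1/2)*cos(t1) = 2.75 * 0.5736 = 1.5773 m
Horizontal distance from joint 1 to link-2 COM:
  x_c2 = L1*cos(t1) + Lc2*cos(t1+t2)
       = 5.5*0.5736 + 1.4*0.5878 = 3.9776 m
tau1 = m1*g*x_c1 + m2*g*x_c2
     = 8*9.81*1.5773 + 7*9.81*3.9776
     = 123.7893 + 273.1397
     = 396.929 Nm


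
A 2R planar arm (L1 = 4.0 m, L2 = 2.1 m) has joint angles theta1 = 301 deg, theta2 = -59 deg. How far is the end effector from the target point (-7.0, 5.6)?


End effector via forward kinematics:
x = L1*cos(t1) + L2*cos(t1+t2) = 1.0743
y = L1*sin(t1) + L2*sin(t1+t2) = -5.2829
Distance to target:
d = sqrt((-7.0 - 1.0743)^2 + (5.6 - -5.2829)^2)
= sqrt(65.1937 + 118.4366)
= 13.551 m


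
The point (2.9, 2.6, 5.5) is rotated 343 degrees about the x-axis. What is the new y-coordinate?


Rotation about x-axis: y' = y*cos(theta) - z*sin(theta)
= 2.6 * 0.9563 - 5.5 * -0.2924
= 4.0944


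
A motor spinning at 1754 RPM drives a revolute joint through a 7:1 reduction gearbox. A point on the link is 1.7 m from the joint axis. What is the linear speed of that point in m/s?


omega_motor = 1754 * 2*pi/60 = 183.6785 rad/s
omega_joint = omega_motor / 7 = 26.2398 rad/s
v = omega_joint * r = 26.2398 * 1.7
= 44.6076 m/s


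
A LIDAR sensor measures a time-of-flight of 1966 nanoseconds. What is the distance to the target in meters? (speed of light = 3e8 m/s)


tof = 1966 ns = 1.966e-06 s
dist = c * tof / 2
= 3e8 * 1.966e-06 / 2
= 294.9 m


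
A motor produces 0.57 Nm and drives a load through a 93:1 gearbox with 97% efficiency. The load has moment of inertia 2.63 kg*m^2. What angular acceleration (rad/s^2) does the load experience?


tau_out = tau_motor * N * eta
= 0.57 * 93 * 0.97 = 51.4197 Nm
alpha = tau_out / I = 51.4197 / 2.63
= 19.5512 rad/s^2


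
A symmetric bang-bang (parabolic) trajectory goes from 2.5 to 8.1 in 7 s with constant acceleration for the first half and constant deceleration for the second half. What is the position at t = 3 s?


Symmetric rest-to-rest: each phase covers (pf-p0)/2 in time T/2. 0.5*a*(T/2)^2 = (pf-p0)/2 => a = 4*(pf-p0)/T^2
a = 4*(8.1-2.5)/7^2 = 0.4571
t = 3 is in the acceleration phase (t <= T/2).
p = p0 + 0.5*a*t^2 = 2.5 + 0.5*0.4571*3^2
= 4.5571


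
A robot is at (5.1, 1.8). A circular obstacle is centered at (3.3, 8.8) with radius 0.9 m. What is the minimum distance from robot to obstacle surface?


center_dist = sqrt((5.1-3.3)^2 + (1.8-8.8)^2)
= sqrt(3.24 + 49.0)
= 7.2277
min_dist = center_dist - radius = 7.2277 - 0.9 = 6.3277 m


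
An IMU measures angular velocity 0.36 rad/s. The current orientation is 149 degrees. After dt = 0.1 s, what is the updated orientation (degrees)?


delta_theta = w * dt = 0.36 * 0.1 = 0.036 rad
= 2.0626 deg
theta_new = 149 + 2.0626 = 151.0626 deg


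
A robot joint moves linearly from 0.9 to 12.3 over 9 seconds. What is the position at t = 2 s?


s = t/T = 2/9 = 0.2222
p(t) = p0 + (pf-p0)*s
= 0.9 + (12.3 - 0.9) * 0.2222
= 3.4333


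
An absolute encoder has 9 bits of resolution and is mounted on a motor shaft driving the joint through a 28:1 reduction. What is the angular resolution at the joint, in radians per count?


counts = 2^9 = 512
effective counts at joint = 512 * 28 = 14336
resolution = 2*pi / 14336
= 4.3828e-04 rad/count


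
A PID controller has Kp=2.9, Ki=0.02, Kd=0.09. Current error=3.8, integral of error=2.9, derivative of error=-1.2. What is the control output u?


u = Kp*e + Ki*int(e) + Kd*de/dt
= 2.9*3.8 + 0.02*2.9 + 0.09*(-1.2)
= 11.02 + 0.058 + -0.108
= 10.97


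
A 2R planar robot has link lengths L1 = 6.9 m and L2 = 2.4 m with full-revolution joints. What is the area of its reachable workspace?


r_max = L1 + L2 = 9.3 m
r_min = |L1 - L2| = 4.5 m
Area = pi*(r_max^2 - r_min^2)
= pi*(86.49 - 20.25)
= pi * 66.24
= 208.0991 m^2


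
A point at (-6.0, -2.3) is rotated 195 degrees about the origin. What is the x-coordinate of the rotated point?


x' = x*cos(theta) - y*sin(theta)
cos(195 deg) = -0.9659, sin(195 deg) = -0.2588
x' = -6.0 * -0.9659 - -2.3 * -0.2588
= 5.7956 - 0.5953
= 5.2003


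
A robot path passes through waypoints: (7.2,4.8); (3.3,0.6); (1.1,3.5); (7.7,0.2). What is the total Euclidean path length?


Segment lengths:
  seg1 = sqrt((-3.9)^2 + (-4.2)^2) = 5.7315
  seg2 = sqrt((-2.2)^2 + (2.9)^2) = 3.6401
  seg3 = sqrt((6.6)^2 + (-3.3)^2) = 7.379
Total = 16.7506


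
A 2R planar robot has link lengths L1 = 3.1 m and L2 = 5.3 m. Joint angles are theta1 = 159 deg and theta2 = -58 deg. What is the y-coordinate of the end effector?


Convert angles to radians: theta1 = 2.7751, theta2 = -1.0123
y = L1*sin(theta1) + L2*sin(theta1+theta2)
y = 1.1109 + 5.2026
y = 6.3136


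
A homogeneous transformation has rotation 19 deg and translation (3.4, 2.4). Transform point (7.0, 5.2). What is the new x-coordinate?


x' = cos(theta)*px - sin(theta)*py + tx
= 0.9455*7.0 - 0.3256*5.2 + 3.4
= 8.3257


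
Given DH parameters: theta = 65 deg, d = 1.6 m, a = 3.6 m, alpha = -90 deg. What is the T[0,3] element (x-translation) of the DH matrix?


T[0,3] = a * cos(theta)
= 3.6 * cos(65 deg)
= 3.6 * 0.4226
= 1.5214


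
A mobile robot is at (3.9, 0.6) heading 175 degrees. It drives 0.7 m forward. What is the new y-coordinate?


y_new = y0 + d*sin(theta)
= 0.6 + 0.7*sin(175)
= 0.6 + 0.061
= 0.661


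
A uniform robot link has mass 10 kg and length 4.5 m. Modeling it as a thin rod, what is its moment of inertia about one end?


I = (1/3) * m * L^2
= (1/3) * 10 * 4.5^2
= 0.333333 * 10 * 20.25
= 67.5 kg*m^2


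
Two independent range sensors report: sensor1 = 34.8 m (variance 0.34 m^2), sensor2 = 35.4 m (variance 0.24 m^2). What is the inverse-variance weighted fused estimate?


w1 = (1/var1) / (1/var1 + 1/var2)
   = 2.9412 / (2.9412 + 4.1667) = 0.4138
w2 = 1 - w1 = 0.5862
fused = w1*s1 + w2*s2 = 14.4 + 20.7517
= 35.1517 m


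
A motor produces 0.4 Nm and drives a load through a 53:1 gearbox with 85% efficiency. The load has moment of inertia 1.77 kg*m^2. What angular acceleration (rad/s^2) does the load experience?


tau_out = tau_motor * N * eta
= 0.4 * 53 * 0.85 = 18.02 Nm
alpha = tau_out / I = 18.02 / 1.77
= 10.1808 rad/s^2


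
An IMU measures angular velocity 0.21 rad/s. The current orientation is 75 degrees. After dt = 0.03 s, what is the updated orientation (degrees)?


delta_theta = w * dt = 0.21 * 0.03 = 0.0063 rad
= 0.361 deg
theta_new = 75 + 0.361 = 75.361 deg


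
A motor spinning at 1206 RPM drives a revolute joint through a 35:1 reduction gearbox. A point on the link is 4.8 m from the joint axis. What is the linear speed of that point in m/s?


omega_motor = 1206 * 2*pi/60 = 126.292 rad/s
omega_joint = omega_motor / 35 = 3.6083 rad/s
v = omega_joint * r = 3.6083 * 4.8
= 17.32 m/s


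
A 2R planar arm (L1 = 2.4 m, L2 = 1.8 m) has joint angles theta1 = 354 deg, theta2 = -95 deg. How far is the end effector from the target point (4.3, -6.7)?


End effector via forward kinematics:
x = L1*cos(t1) + L2*cos(t1+t2) = 2.0434
y = L1*sin(t1) + L2*sin(t1+t2) = -2.0178
Distance to target:
d = sqrt((4.3 - 2.0434)^2 + (-6.7 - -2.0178)^2)
= sqrt(5.0923 + 21.923)
= 5.1976 m


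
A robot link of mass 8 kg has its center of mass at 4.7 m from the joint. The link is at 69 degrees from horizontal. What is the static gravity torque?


tau = m*g*L*cos(angle)
= 8 * 9.81 * 4.7 * cos(69 deg)
= 8 * 9.81 * 4.7 * 0.3584
= 132.1862 Nm


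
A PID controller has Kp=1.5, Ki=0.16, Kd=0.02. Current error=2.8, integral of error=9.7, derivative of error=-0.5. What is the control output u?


u = Kp*e + Ki*int(e) + Kd*de/dt
= 1.5*2.8 + 0.16*9.7 + 0.02*(-0.5)
= 4.2 + 1.552 + -0.01
= 5.742


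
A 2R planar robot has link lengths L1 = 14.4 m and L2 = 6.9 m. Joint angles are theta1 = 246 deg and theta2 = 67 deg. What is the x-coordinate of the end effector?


Convert angles to radians: theta1 = 4.2935, theta2 = 1.1694
x = L1*cos(theta1) + L2*cos(theta1+theta2)
x = -5.857 + 4.7058
x = -1.1512


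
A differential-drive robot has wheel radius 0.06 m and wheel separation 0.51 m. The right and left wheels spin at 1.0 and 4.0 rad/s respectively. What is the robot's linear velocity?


vR = r*wR = 0.06*1.0 = 0.06 m/s
vL = r*wL = 0.06*4.0 = 0.24 m/s
v = (vR+vL)/2 = 0.15 m/s
omega = (vR-vL)/L = -0.3529 rad/s
linear velocity = 0.15 m/s


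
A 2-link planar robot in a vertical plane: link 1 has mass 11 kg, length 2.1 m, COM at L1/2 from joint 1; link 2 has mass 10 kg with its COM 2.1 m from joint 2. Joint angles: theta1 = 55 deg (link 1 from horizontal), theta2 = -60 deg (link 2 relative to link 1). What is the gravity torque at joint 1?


Horizontal distance from joint 1 to link-1 COM:
  x_c1 = (L1/2)*cos(t1) = 1.05 * 0.5736 = 0.6023 m
Horizontal distance from joint 1 to link-2 COM:
  x_c2 = L1*cos(t1) + Lc2*cos(t1+t2)
       = 2.1*0.5736 + 2.1*0.9962 = 3.2965 m
tau1 = m1*g*x_c1 + m2*g*x_c2
     = 11*9.81*0.6023 + 10*9.81*3.2965
     = 64.9894 + 323.3886
     = 388.3779 Nm


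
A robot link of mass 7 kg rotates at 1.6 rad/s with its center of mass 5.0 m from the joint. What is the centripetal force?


F = m * omega^2 * r
= 7 * 1.6^2 * 5.0
= 7 * 2.56 * 5.0
= 89.6 N


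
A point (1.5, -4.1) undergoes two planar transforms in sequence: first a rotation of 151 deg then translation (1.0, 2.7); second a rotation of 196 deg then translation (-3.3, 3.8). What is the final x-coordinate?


After transform 1:
x1 = cos(151)*1.5 - sin(151)*-4.1 + 1.0 = 1.6758
y1 = sin(151)*1.5 + cos(151)*-4.1 + 2.7 = 7.0132
After transform 2:
x2 = cos(196)*1.6758 - sin(196)*7.0132 + -3.3
= -2.9778


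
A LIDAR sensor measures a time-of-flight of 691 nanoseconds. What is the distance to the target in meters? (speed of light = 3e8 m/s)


tof = 691 ns = 6.91e-07 s
dist = c * tof / 2
= 3e8 * 6.91e-07 / 2
= 103.65 m


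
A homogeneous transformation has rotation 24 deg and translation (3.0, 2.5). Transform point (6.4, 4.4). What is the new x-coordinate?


x' = cos(theta)*px - sin(theta)*py + tx
= 0.9135*6.4 - 0.4067*4.4 + 3.0
= 7.057


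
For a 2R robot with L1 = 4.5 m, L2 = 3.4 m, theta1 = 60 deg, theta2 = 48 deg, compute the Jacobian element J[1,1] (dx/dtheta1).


J[1,1] = -L1*sin(t1) - L2*sin(t1+t2)
= -4.5*sin(60) - 3.4*sin(108)
= -7.1307


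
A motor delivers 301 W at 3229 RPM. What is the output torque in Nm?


omega = 3229 * 2*pi/60 = 338.1401 rad/s
tau = P / omega = 301 / 338.1401
= 0.8902 Nm


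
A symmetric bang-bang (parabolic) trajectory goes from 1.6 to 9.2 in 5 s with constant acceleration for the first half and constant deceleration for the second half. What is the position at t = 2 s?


Symmetric rest-to-rest: each phase covers (pf-p0)/2 in time T/2. 0.5*a*(T/2)^2 = (pf-p0)/2 => a = 4*(pf-p0)/T^2
a = 4*(9.2-1.6)/5^2 = 1.216
t = 2 is in the acceleration phase (t <= T/2).
p = p0 + 0.5*a*t^2 = 1.6 + 0.5*1.216*2^2
= 4.032


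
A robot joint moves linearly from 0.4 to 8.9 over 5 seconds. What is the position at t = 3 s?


s = t/T = 3/5 = 0.6
p(t) = p0 + (pf-p0)*s
= 0.4 + (8.9 - 0.4) * 0.6
= 5.5


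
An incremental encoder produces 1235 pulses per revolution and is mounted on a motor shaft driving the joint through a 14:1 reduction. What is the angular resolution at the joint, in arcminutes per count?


counts per rev = 1235
effective counts at joint = 1235 * 14 = 17290
resolution = 360*60 / 17290
= 1.2493 arcmin/count


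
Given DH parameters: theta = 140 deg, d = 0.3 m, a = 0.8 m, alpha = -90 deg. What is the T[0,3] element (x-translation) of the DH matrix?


T[0,3] = a * cos(theta)
= 0.8 * cos(140 deg)
= 0.8 * -0.766
= -0.6128


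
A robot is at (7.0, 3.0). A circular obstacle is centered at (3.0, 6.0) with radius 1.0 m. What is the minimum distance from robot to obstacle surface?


center_dist = sqrt((7.0-3.0)^2 + (3.0-6.0)^2)
= sqrt(16.0 + 9.0)
= 5.0
min_dist = center_dist - radius = 5.0 - 1.0 = 4.0 m


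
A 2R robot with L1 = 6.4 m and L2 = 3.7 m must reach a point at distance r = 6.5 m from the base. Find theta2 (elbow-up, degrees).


cos(theta2) = (r^2 - L1^2 - L2^2) / (2*L1*L2)
cos(theta2) = (42.25 - 40.96 - 13.69) / 47.36
cos(theta2) = -0.261824
theta2 = 105.1783 degrees


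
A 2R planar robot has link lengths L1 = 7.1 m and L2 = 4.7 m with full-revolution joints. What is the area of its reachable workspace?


r_max = L1 + L2 = 11.8 m
r_min = |L1 - L2| = 2.4 m
Area = pi*(r_max^2 - r_min^2)
= pi*(139.24 - 5.76)
= pi * 133.48
= 419.3398 m^2


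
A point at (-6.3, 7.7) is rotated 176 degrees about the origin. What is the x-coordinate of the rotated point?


x' = x*cos(theta) - y*sin(theta)
cos(176 deg) = -0.9976, sin(176 deg) = 0.0698
x' = -6.3 * -0.9976 - 7.7 * 0.0698
= 6.2847 - 0.5371
= 5.7475


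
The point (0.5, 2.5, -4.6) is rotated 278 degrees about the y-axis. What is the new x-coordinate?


Rotation about y-axis: x' = x*cos(theta) + z*sin(theta)
= 0.5 * 0.1392 + -4.6 * -0.9903
= 4.6248


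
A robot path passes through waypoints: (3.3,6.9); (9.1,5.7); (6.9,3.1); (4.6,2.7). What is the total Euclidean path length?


Segment lengths:
  seg1 = sqrt((5.8)^2 + (-1.2)^2) = 5.9228
  seg2 = sqrt((-2.2)^2 + (-2.6)^2) = 3.4059
  seg3 = sqrt((-2.3)^2 + (-0.4)^2) = 2.3345
Total = 11.6632


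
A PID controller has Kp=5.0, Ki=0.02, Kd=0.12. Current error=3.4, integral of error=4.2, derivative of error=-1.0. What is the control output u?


u = Kp*e + Ki*int(e) + Kd*de/dt
= 5.0*3.4 + 0.02*4.2 + 0.12*(-1.0)
= 17.0 + 0.084 + -0.12
= 16.964


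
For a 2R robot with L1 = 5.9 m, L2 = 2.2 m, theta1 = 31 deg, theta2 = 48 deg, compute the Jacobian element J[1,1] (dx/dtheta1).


J[1,1] = -L1*sin(t1) - L2*sin(t1+t2)
= -5.9*sin(31) - 2.2*sin(79)
= -5.1983


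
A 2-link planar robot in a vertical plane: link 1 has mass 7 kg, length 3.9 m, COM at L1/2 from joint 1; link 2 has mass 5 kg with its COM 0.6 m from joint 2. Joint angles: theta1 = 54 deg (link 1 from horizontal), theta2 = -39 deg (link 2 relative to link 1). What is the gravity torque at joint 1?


Horizontal distance from joint 1 to link-1 COM:
  x_c1 = (L1/2)*cos(t1) = 1.95 * 0.5878 = 1.1462 m
Horizontal distance from joint 1 to link-2 COM:
  x_c2 = L1*cos(t1) + Lc2*cos(t1+t2)
       = 3.9*0.5878 + 0.6*0.9659 = 2.8719 m
tau1 = m1*g*x_c1 + m2*g*x_c2
     = 7*9.81*1.1462 + 5*9.81*2.8719
     = 78.7083 + 140.8676
     = 219.5758 Nm


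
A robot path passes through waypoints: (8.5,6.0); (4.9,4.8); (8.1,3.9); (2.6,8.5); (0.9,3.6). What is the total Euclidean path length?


Segment lengths:
  seg1 = sqrt((-3.6)^2 + (-1.2)^2) = 3.7947
  seg2 = sqrt((3.2)^2 + (-0.9)^2) = 3.3242
  seg3 = sqrt((-5.5)^2 + (4.6)^2) = 7.1701
  seg4 = sqrt((-1.7)^2 + (-4.9)^2) = 5.1865
Total = 19.4755


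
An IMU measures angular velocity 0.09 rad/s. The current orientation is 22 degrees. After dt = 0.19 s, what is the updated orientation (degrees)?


delta_theta = w * dt = 0.09 * 0.19 = 0.0171 rad
= 0.9798 deg
theta_new = 22 + 0.9798 = 22.9798 deg


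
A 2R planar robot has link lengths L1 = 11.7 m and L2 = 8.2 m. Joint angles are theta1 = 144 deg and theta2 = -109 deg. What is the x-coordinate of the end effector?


Convert angles to radians: theta1 = 2.5133, theta2 = -1.9024
x = L1*cos(theta1) + L2*cos(theta1+theta2)
x = -9.4655 + 6.717
x = -2.7485


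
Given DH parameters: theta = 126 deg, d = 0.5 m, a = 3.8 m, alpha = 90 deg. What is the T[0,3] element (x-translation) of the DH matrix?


T[0,3] = a * cos(theta)
= 3.8 * cos(126 deg)
= 3.8 * -0.5878
= -2.2336


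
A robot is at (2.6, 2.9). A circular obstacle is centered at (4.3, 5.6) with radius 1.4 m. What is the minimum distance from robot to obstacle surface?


center_dist = sqrt((2.6-4.3)^2 + (2.9-5.6)^2)
= sqrt(2.89 + 7.29)
= 3.1906
min_dist = center_dist - radius = 3.1906 - 1.4 = 1.7906 m


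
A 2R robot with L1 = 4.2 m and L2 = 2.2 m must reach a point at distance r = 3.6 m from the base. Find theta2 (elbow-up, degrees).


cos(theta2) = (r^2 - L1^2 - L2^2) / (2*L1*L2)
cos(theta2) = (12.96 - 17.64 - 4.84) / 18.48
cos(theta2) = -0.515152
theta2 = 121.0076 degrees


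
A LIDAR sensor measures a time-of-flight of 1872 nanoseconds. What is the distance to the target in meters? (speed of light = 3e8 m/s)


tof = 1872 ns = 1.872e-06 s
dist = c * tof / 2
= 3e8 * 1.872e-06 / 2
= 280.8 m


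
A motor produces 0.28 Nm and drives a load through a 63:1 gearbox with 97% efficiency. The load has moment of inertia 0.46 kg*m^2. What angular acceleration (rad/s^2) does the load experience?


tau_out = tau_motor * N * eta
= 0.28 * 63 * 0.97 = 17.1108 Nm
alpha = tau_out / I = 17.1108 / 0.46
= 37.1974 rad/s^2


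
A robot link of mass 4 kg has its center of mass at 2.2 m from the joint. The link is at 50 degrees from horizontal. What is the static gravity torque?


tau = m*g*L*cos(angle)
= 4 * 9.81 * 2.2 * cos(50 deg)
= 4 * 9.81 * 2.2 * 0.6428
= 55.4906 Nm


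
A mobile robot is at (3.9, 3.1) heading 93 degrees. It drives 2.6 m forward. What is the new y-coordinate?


y_new = y0 + d*sin(theta)
= 3.1 + 2.6*sin(93)
= 3.1 + 2.5964
= 5.6964


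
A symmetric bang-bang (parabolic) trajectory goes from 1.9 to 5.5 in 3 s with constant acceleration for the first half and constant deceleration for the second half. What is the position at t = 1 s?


Symmetric rest-to-rest: each phase covers (pf-p0)/2 in time T/2. 0.5*a*(T/2)^2 = (pf-p0)/2 => a = 4*(pf-p0)/T^2
a = 4*(5.5-1.9)/3^2 = 1.6
t = 1 is in the acceleration phase (t <= T/2).
p = p0 + 0.5*a*t^2 = 1.9 + 0.5*1.6*1^2
= 2.7


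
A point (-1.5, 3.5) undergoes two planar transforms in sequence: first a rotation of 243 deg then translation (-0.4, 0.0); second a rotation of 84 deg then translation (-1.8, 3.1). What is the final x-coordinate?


After transform 1:
x1 = cos(243)*-1.5 - sin(243)*3.5 + -0.4 = 3.3995
y1 = sin(243)*-1.5 + cos(243)*3.5 + 0.0 = -0.2525
After transform 2:
x2 = cos(84)*3.3995 - sin(84)*-0.2525 + -1.8
= -1.1936


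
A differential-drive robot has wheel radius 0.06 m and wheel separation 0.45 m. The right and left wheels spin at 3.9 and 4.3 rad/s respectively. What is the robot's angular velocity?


vR = r*wR = 0.06*3.9 = 0.234 m/s
vL = r*wL = 0.06*4.3 = 0.258 m/s
v = (vR+vL)/2 = 0.246 m/s
omega = (vR-vL)/L = -0.0533 rad/s
angular velocity = -0.0533 rad/s


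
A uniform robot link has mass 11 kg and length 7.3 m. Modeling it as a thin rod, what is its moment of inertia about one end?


I = (1/3) * m * L^2
= (1/3) * 11 * 7.3^2
= 0.333333 * 11 * 53.29
= 195.3967 kg*m^2


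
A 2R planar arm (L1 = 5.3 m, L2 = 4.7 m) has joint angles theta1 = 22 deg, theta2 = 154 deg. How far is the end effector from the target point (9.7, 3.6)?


End effector via forward kinematics:
x = L1*cos(t1) + L2*cos(t1+t2) = 0.2255
y = L1*sin(t1) + L2*sin(t1+t2) = 2.3133
Distance to target:
d = sqrt((9.7 - 0.2255)^2 + (3.6 - 2.3133)^2)
= sqrt(89.7657 + 1.6557)
= 9.5615 m


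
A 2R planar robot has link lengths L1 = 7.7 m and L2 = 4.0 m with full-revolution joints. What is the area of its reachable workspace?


r_max = L1 + L2 = 11.7 m
r_min = |L1 - L2| = 3.7 m
Area = pi*(r_max^2 - r_min^2)
= pi*(136.89 - 13.69)
= pi * 123.2
= 387.0442 m^2


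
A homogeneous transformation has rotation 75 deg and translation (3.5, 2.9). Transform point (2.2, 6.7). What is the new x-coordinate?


x' = cos(theta)*px - sin(theta)*py + tx
= 0.2588*2.2 - 0.9659*6.7 + 3.5
= -2.4023


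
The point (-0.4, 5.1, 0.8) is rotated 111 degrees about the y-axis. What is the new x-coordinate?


Rotation about y-axis: x' = x*cos(theta) + z*sin(theta)
= -0.4 * -0.3584 + 0.8 * 0.9336
= 0.8902


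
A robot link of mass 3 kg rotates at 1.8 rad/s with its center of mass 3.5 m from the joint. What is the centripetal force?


F = m * omega^2 * r
= 3 * 1.8^2 * 3.5
= 3 * 3.24 * 3.5
= 34.02 N


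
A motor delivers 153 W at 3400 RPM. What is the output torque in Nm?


omega = 3400 * 2*pi/60 = 356.0472 rad/s
tau = P / omega = 153 / 356.0472
= 0.4297 Nm


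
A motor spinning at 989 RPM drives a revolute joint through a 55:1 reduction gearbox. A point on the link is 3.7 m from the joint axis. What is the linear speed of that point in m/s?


omega_motor = 989 * 2*pi/60 = 103.5678 rad/s
omega_joint = omega_motor / 55 = 1.8831 rad/s
v = omega_joint * r = 1.8831 * 3.7
= 6.9673 m/s


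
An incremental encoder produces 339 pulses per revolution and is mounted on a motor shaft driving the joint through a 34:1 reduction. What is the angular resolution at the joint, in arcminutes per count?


counts per rev = 339
effective counts at joint = 339 * 34 = 11526
resolution = 360*60 / 11526
= 1.874 arcmin/count


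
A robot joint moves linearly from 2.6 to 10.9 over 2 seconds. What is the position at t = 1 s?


s = t/T = 1/2 = 0.5
p(t) = p0 + (pf-p0)*s
= 2.6 + (10.9 - 2.6) * 0.5
= 6.75


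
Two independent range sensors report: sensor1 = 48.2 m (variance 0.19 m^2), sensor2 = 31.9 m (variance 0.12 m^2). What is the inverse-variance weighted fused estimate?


w1 = (1/var1) / (1/var1 + 1/var2)
   = 5.2632 / (5.2632 + 8.3333) = 0.3871
w2 = 1 - w1 = 0.6129
fused = w1*s1 + w2*s2 = 18.6581 + 19.5516
= 38.2097 m


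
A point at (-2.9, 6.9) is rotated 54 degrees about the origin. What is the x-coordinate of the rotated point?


x' = x*cos(theta) - y*sin(theta)
cos(54 deg) = 0.5878, sin(54 deg) = 0.809
x' = -2.9 * 0.5878 - 6.9 * 0.809
= -1.7046 - 5.5822
= -7.2868


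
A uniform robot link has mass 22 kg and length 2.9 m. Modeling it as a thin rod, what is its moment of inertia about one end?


I = (1/3) * m * L^2
= (1/3) * 22 * 2.9^2
= 0.333333 * 22 * 8.41
= 61.6733 kg*m^2


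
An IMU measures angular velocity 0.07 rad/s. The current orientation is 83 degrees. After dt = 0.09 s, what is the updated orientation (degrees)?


delta_theta = w * dt = 0.07 * 0.09 = 0.0063 rad
= 0.361 deg
theta_new = 83 + 0.361 = 83.361 deg


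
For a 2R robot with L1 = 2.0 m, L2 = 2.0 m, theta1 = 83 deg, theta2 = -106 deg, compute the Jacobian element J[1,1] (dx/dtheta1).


J[1,1] = -L1*sin(t1) - L2*sin(t1+t2)
= -2.0*sin(83) - 2.0*sin(-23)
= -1.2036


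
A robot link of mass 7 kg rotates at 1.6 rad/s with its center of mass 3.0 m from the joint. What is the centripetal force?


F = m * omega^2 * r
= 7 * 1.6^2 * 3.0
= 7 * 2.56 * 3.0
= 53.76 N


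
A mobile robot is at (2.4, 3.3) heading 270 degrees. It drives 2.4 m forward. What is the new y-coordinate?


y_new = y0 + d*sin(theta)
= 3.3 + 2.4*sin(270)
= 3.3 + -2.4
= 0.9


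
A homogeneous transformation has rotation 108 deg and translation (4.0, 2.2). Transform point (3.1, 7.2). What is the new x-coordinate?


x' = cos(theta)*px - sin(theta)*py + tx
= -0.309*3.1 - 0.9511*7.2 + 4.0
= -3.8056


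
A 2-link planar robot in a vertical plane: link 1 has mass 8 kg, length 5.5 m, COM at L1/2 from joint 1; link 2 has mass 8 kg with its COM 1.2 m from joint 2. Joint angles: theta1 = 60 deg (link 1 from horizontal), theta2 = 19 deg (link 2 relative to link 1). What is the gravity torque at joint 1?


Horizontal distance from joint 1 to link-1 COM:
  x_c1 = (L1/2)*cos(t1) = 2.75 * 0.5 = 1.375 m
Horizontal distance from joint 1 to link-2 COM:
  x_c2 = L1*cos(t1) + Lc2*cos(t1+t2)
       = 5.5*0.5 + 1.2*0.1908 = 2.979 m
tau1 = m1*g*x_c1 + m2*g*x_c2
     = 8*9.81*1.375 + 8*9.81*2.979
     = 107.91 + 233.7896
     = 341.6996 Nm


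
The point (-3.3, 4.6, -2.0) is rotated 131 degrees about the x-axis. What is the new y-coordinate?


Rotation about x-axis: y' = y*cos(theta) - z*sin(theta)
= 4.6 * -0.6561 - -2.0 * 0.7547
= -1.5085


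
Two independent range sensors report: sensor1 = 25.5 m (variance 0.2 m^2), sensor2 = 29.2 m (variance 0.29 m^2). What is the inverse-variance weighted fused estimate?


w1 = (1/var1) / (1/var1 + 1/var2)
   = 5.0 / (5.0 + 3.4483) = 0.5918
w2 = 1 - w1 = 0.4082
fused = w1*s1 + w2*s2 = 15.0918 + 11.9184
= 27.0102 m


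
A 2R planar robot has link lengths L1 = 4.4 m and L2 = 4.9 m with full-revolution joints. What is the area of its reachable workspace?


r_max = L1 + L2 = 9.3 m
r_min = |L1 - L2| = 0.5 m
Area = pi*(r_max^2 - r_min^2)
= pi*(86.49 - 0.25)
= pi * 86.24
= 270.931 m^2


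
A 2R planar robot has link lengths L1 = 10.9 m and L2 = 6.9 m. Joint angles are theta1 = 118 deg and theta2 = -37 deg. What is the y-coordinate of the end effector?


Convert angles to radians: theta1 = 2.0595, theta2 = -0.6458
y = L1*sin(theta1) + L2*sin(theta1+theta2)
y = 9.6241 + 6.815
y = 16.4392


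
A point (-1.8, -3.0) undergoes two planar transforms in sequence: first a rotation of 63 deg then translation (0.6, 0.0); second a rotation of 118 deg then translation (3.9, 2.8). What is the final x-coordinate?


After transform 1:
x1 = cos(63)*-1.8 - sin(63)*-3.0 + 0.6 = 2.4558
y1 = sin(63)*-1.8 + cos(63)*-3.0 + 0.0 = -2.9658
After transform 2:
x2 = cos(118)*2.4558 - sin(118)*-2.9658 + 3.9
= 5.3657


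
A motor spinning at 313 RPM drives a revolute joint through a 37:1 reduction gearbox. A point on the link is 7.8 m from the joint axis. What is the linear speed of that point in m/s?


omega_motor = 313 * 2*pi/60 = 32.7773 rad/s
omega_joint = omega_motor / 37 = 0.8859 rad/s
v = omega_joint * r = 0.8859 * 7.8
= 6.9098 m/s


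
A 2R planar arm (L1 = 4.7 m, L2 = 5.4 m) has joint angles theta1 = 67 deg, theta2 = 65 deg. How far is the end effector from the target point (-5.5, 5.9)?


End effector via forward kinematics:
x = L1*cos(t1) + L2*cos(t1+t2) = -1.7769
y = L1*sin(t1) + L2*sin(t1+t2) = 8.3394
Distance to target:
d = sqrt((-5.5 - -1.7769)^2 + (5.9 - 8.3394)^2)
= sqrt(13.8617 + 5.9505)
= 4.4511 m


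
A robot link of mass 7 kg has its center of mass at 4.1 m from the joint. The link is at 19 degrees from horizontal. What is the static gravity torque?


tau = m*g*L*cos(angle)
= 7 * 9.81 * 4.1 * cos(19 deg)
= 7 * 9.81 * 4.1 * 0.9455
= 266.2079 Nm


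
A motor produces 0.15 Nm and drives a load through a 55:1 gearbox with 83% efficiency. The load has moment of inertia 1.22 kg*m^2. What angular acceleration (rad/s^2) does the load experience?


tau_out = tau_motor * N * eta
= 0.15 * 55 * 0.83 = 6.8475 Nm
alpha = tau_out / I = 6.8475 / 1.22
= 5.6127 rad/s^2


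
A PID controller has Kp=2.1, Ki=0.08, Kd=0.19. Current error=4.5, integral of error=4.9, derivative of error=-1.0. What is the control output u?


u = Kp*e + Ki*int(e) + Kd*de/dt
= 2.1*4.5 + 0.08*4.9 + 0.19*(-1.0)
= 9.45 + 0.392 + -0.19
= 9.652


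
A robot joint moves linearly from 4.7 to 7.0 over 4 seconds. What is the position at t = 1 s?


s = t/T = 1/4 = 0.25
p(t) = p0 + (pf-p0)*s
= 4.7 + (7.0 - 4.7) * 0.25
= 5.275


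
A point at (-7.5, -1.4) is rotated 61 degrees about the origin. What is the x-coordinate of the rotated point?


x' = x*cos(theta) - y*sin(theta)
cos(61 deg) = 0.4848, sin(61 deg) = 0.8746
x' = -7.5 * 0.4848 - -1.4 * 0.8746
= -3.6361 - -1.2245
= -2.4116


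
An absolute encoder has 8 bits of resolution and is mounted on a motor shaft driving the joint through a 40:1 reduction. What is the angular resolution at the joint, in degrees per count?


counts = 2^8 = 256
effective counts at joint = 256 * 40 = 10240
resolution = 360 / 10240
= 0.0352 deg/count


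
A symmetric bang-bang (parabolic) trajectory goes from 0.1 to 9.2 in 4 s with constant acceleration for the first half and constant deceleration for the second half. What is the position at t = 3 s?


Symmetric rest-to-rest: each phase covers (pf-p0)/2 in time T/2. 0.5*a*(T/2)^2 = (pf-p0)/2 => a = 4*(pf-p0)/T^2
a = 4*(9.2-0.1)/4^2 = 2.275
t = 3 is in the deceleration phase (t > T/2).
p = pf - 0.5*a*(T-t)^2 = 9.2 - 0.5*2.275*1^2
= 8.0625


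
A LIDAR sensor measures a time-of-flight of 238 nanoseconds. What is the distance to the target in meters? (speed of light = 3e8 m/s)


tof = 238 ns = 2.38e-07 s
dist = c * tof / 2
= 3e8 * 2.38e-07 / 2
= 35.7 m


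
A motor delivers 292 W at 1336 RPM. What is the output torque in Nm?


omega = 1336 * 2*pi/60 = 139.9056 rad/s
tau = P / omega = 292 / 139.9056
= 2.0871 Nm


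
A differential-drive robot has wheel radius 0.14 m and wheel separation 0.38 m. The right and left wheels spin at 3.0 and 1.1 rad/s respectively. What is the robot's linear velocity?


vR = r*wR = 0.14*3.0 = 0.42 m/s
vL = r*wL = 0.14*1.1 = 0.154 m/s
v = (vR+vL)/2 = 0.287 m/s
omega = (vR-vL)/L = 0.7 rad/s
linear velocity = 0.287 m/s


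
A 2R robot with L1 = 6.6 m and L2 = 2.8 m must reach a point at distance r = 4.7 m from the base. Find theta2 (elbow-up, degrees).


cos(theta2) = (r^2 - L1^2 - L2^2) / (2*L1*L2)
cos(theta2) = (22.09 - 43.56 - 7.84) / 36.96
cos(theta2) = -0.793019
theta2 = 142.4686 degrees


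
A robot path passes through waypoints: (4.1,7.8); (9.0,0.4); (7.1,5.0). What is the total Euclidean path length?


Segment lengths:
  seg1 = sqrt((4.9)^2 + (-7.4)^2) = 8.8752
  seg2 = sqrt((-1.9)^2 + (4.6)^2) = 4.9769
Total = 13.8522


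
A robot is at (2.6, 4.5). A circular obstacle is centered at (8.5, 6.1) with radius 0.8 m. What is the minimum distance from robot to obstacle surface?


center_dist = sqrt((2.6-8.5)^2 + (4.5-6.1)^2)
= sqrt(34.81 + 2.56)
= 6.1131
min_dist = center_dist - radius = 6.1131 - 0.8 = 5.3131 m


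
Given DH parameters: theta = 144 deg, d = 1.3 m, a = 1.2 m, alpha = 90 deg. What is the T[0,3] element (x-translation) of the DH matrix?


T[0,3] = a * cos(theta)
= 1.2 * cos(144 deg)
= 1.2 * -0.809
= -0.9708


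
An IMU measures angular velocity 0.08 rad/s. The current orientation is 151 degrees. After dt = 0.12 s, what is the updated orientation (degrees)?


delta_theta = w * dt = 0.08 * 0.12 = 0.0096 rad
= 0.55 deg
theta_new = 151 + 0.55 = 151.55 deg


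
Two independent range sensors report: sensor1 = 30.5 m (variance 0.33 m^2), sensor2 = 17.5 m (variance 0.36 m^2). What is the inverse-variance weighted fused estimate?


w1 = (1/var1) / (1/var1 + 1/var2)
   = 3.0303 / (3.0303 + 2.7778) = 0.5217
w2 = 1 - w1 = 0.4783
fused = w1*s1 + w2*s2 = 15.913 + 8.3696
= 24.2826 m


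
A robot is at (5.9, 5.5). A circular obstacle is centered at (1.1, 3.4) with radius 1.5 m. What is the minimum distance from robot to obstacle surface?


center_dist = sqrt((5.9-1.1)^2 + (5.5-3.4)^2)
= sqrt(23.04 + 4.41)
= 5.2393
min_dist = center_dist - radius = 5.2393 - 1.5 = 3.7393 m


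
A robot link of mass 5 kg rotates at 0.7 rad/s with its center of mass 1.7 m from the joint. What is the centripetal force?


F = m * omega^2 * r
= 5 * 0.7^2 * 1.7
= 5 * 0.49 * 1.7
= 4.165 N


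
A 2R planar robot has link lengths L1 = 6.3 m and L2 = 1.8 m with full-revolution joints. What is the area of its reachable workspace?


r_max = L1 + L2 = 8.1 m
r_min = |L1 - L2| = 4.5 m
Area = pi*(r_max^2 - r_min^2)
= pi*(65.61 - 20.25)
= pi * 45.36
= 142.5026 m^2


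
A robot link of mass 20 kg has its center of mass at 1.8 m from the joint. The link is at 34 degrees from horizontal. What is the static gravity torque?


tau = m*g*L*cos(angle)
= 20 * 9.81 * 1.8 * cos(34 deg)
= 20 * 9.81 * 1.8 * 0.829
= 292.7829 Nm


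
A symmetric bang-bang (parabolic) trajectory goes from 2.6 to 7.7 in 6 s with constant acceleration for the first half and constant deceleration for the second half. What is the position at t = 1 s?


Symmetric rest-to-rest: each phase covers (pf-p0)/2 in time T/2. 0.5*a*(T/2)^2 = (pf-p0)/2 => a = 4*(pf-p0)/T^2
a = 4*(7.7-2.6)/6^2 = 0.5667
t = 1 is in the acceleration phase (t <= T/2).
p = p0 + 0.5*a*t^2 = 2.6 + 0.5*0.5667*1^2
= 2.8833
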